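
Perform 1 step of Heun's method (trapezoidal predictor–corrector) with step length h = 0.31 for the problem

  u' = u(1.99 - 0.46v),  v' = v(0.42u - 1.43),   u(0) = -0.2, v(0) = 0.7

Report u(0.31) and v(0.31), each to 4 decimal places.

-0.3373, 0.4461

Heun on (u,v): k1 = f(s_n, state_n); k2 = f(s_n + h, state_n + h·k1); state_{n+1} = state_n + (h/2)·(k1 + k2).
0.000000: (-0.200000, 0.700000)
  k1 = (-0.333600, -1.059800)
  predictor → (-0.303416, 0.371462)
  k2 = (-0.551952, -0.578528)
  → (-0.337261, 0.446059)
(u(0.31), v(0.31)) ≈ (-0.3373, 0.4461)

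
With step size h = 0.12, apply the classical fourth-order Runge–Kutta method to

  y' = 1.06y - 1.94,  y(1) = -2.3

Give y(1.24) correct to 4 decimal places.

RK4: k1 = f(x_n, y_n); k2 = f(x_n + h/2, y_n + (h/2)·k1); k3 = f(x_n + h/2, y_n + (h/2)·k2); k4 = f(x_n + h, y_n + h·k3); y_{n+1} = y_n + (h/6)·(k1 + 2k2 + 2k3 + k4).
x=1.000000, y=-2.300000:
  k1 = f(1.000000, -2.300000) = -4.378000
  k2 = f(1.060000, -2.562680) = -4.656441
  k3 = f(1.060000, -2.579386) = -4.674150
  k4 = f(1.120000, -2.860898) = -4.972552
  y ← -2.300000 + (0.12/6)·(k1 + 2k2 + 2k3 + k4) = -2.860235
x=1.120000, y=-2.860235:
  k1 = f(1.120000, -2.860235) = -4.971849
  k2 = f(1.180000, -3.158546) = -5.288058
  k3 = f(1.180000, -3.177518) = -5.308169
  k4 = f(1.240000, -3.497215) = -5.647048
  y ← -2.860235 + (0.12/6)·(k1 + 2k2 + 2k3 + k4) = -3.496462
y(1.24) ≈ -3.4965

-3.4965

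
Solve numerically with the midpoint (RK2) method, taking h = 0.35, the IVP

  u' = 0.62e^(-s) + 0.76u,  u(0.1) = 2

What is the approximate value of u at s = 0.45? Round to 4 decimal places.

2.7937

Midpoint: k1 = f(s_n, u_n); k2 = f(s_n + h/2, u_n + (h/2)·k1); u_{n+1} = u_n + h·k2.
s=0.100000, u=2.000000:
  k1 = f(0.100000, 2.000000) = 2.080999
  k2 = f(0.275000, 2.364175) = 2.267708
  u ← 2.000000 + 0.35·2.267708 = 2.793698
u(0.45) ≈ 2.7937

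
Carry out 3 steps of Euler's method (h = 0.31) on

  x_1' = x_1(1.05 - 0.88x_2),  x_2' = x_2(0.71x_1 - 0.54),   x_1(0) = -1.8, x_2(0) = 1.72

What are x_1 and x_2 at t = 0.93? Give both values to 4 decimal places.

Euler on (x_1,x_2): x_1_{n+1} = x_1_n + h·x_1', x_2_{n+1} = x_2_n + h·x_2'.
0.000000: (-1.800000, 1.720000); f=(0.834480, -3.126960) → (-1.541311, 0.750642)
0.310000: (-1.541311, 0.750642); f=(-0.600240, -1.226798) → (-1.727386, 0.370335)
0.620000: (-1.727386, 0.370335); f=(-1.250809, -0.654176) → (-2.115136, 0.167540)
(x_1(0.93), x_2(0.93)) ≈ (-2.1151, 0.1675)

-2.1151, 0.1675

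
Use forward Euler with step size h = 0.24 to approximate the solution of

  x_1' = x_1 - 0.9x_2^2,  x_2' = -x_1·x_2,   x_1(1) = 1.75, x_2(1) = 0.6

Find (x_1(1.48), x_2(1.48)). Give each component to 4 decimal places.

2.5682, 0.1733

Euler on (x_1,x_2): x_1_{n+1} = x_1_n + h·x_1', x_2_{n+1} = x_2_n + h·x_2'.
1.000000: (1.750000, 0.600000); f=(1.426000, -1.050000) → (2.092240, 0.348000)
1.240000: (2.092240, 0.348000); f=(1.983246, -0.728100) → (2.568219, 0.173256)
(x_1(1.48), x_2(1.48)) ≈ (2.5682, 0.1733)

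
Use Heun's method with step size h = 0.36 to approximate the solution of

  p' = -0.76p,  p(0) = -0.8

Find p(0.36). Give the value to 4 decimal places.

Heun: k1 = f(t_n, p_n); k2 = f(t_n + h, p_n + h·k1); p_{n+1} = p_n + (h/2)·(k1 + k2).
t=0.000000, p=-0.800000:
  k1 = f(0.000000, -0.800000) = 0.608000
  k2 = f(0.360000, -0.581120) = 0.441651
  p ← -0.800000 + (0.36/2)·(0.608000 + 0.441651) = -0.611063
p(0.36) ≈ -0.6111

-0.6111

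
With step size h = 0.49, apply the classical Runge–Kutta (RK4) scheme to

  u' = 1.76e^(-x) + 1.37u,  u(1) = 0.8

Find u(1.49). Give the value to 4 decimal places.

RK4: k1 = f(x_n, u_n); k2 = f(x_n + h/2, u_n + (h/2)·k1); k3 = f(x_n + h/2, u_n + (h/2)·k2); k4 = f(x_n + h, u_n + h·k3); u_{n+1} = u_n + (h/6)·(k1 + 2k2 + 2k3 + k4).
x=1.000000, u=0.800000:
  k1 = f(1.000000, 0.800000) = 1.743468
  k2 = f(1.245000, 1.227150) = 2.187971
  k3 = f(1.245000, 1.336053) = 2.337168
  k4 = f(1.490000, 1.945213) = 3.061597
  u ← 0.800000 + (0.49/6)·(k1 + 2k2 + 2k3 + k4) = 1.931520
u(1.49) ≈ 1.9315

1.9315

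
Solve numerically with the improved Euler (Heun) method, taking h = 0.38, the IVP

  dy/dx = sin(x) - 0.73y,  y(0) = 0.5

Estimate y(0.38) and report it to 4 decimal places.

Heun: k1 = f(x_n, y_n); k2 = f(x_n + h, y_n + h·k1); y_{n+1} = y_n + (h/2)·(k1 + k2).
x=0.000000, y=0.500000:
  k1 = f(0.000000, 0.500000) = -0.365000
  k2 = f(0.380000, 0.361300) = 0.107171
  y ← 0.500000 + (0.38/2)·(-0.365000 + 0.107171) = 0.451013
y(0.38) ≈ 0.4510

0.4510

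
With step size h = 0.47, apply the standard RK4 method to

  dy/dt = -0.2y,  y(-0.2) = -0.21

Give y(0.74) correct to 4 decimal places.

-0.1740

RK4: k1 = f(t_n, y_n); k2 = f(t_n + h/2, y_n + (h/2)·k1); k3 = f(t_n + h/2, y_n + (h/2)·k2); k4 = f(t_n + h, y_n + h·k3); y_{n+1} = y_n + (h/6)·(k1 + 2k2 + 2k3 + k4).
t=-0.200000, y=-0.210000:
  k1 = f(-0.200000, -0.210000) = 0.042000
  k2 = f(0.035000, -0.200130) = 0.040026
  k3 = f(0.035000, -0.200594) = 0.040119
  k4 = f(0.270000, -0.191144) = 0.038229
  y ← -0.210000 + (0.47/6)·(k1 + 2k2 + 2k3 + k4) = -0.191159
t=0.270000, y=-0.191159:
  k1 = f(0.270000, -0.191159) = 0.038232
  k2 = f(0.505000, -0.182175) = 0.036435
  k3 = f(0.505000, -0.182597) = 0.036519
  k4 = f(0.740000, -0.173995) = 0.034799
  y ← -0.191159 + (0.47/6)·(k1 + 2k2 + 2k3 + k4) = -0.174009
y(0.74) ≈ -0.1740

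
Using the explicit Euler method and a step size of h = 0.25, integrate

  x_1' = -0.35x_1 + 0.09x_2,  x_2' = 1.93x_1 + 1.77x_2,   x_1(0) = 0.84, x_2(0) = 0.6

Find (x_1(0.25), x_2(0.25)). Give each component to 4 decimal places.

0.7800, 1.2708

Euler on (x_1,x_2): x_1_{n+1} = x_1_n + h·x_1', x_2_{n+1} = x_2_n + h·x_2'.
0.000000: (0.840000, 0.600000); f=(-0.240000, 2.683200) → (0.780000, 1.270800)
(x_1(0.25), x_2(0.25)) ≈ (0.7800, 1.2708)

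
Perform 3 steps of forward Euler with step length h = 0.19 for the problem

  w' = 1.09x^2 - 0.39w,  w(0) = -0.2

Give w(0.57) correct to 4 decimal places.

Euler: w_{n+1} = w_n + h·f(x_n, w_n).
x=0.000000, w=-0.200000: f=0.078000 → w ← -0.200000 + 0.19·0.078000 = -0.185180
x=0.190000, w=-0.185180: f=0.111569 → w ← -0.185180 + 0.19·0.111569 = -0.163982
x=0.380000, w=-0.163982: f=0.221349 → w ← -0.163982 + 0.19·0.221349 = -0.121926
w(0.57) ≈ -0.1219

-0.1219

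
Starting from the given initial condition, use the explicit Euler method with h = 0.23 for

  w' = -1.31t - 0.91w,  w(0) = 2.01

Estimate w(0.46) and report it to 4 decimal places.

Euler: w_{n+1} = w_n + h·f(t_n, w_n).
t=0.000000, w=2.010000: f=-1.829100 → w ← 2.010000 + 0.23·(-1.829100) = 1.589307
t=0.230000, w=1.589307: f=-1.747569 → w ← 1.589307 + 0.23·(-1.747569) = 1.187366
w(0.46) ≈ 1.1874

1.1874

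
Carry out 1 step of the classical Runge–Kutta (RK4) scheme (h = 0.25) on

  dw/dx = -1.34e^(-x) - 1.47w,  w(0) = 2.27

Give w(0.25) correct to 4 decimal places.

1.3259

RK4: k1 = f(x_n, w_n); k2 = f(x_n + h/2, w_n + (h/2)·k1); k3 = f(x_n + h/2, w_n + (h/2)·k2); k4 = f(x_n + h, w_n + h·k3); w_{n+1} = w_n + (h/6)·(k1 + 2k2 + 2k3 + k4).
x=0.000000, w=2.270000:
  k1 = f(0.000000, 2.270000) = -4.676900
  k2 = f(0.125000, 1.685388) = -3.660065
  k3 = f(0.125000, 1.812492) = -3.846909
  k4 = f(0.250000, 1.308273) = -2.966754
  w ← 2.270000 + (0.25/6)·(k1 + 2k2 + 2k3 + k4) = 1.325933
w(0.25) ≈ 1.3259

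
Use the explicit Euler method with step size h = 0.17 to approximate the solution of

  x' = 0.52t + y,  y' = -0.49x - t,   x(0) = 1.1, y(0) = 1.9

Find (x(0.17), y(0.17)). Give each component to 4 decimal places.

1.4230, 1.8084

Euler on (x,y): x_{n+1} = x_n + h·x', y_{n+1} = y_n + h·y'.
0.000000: (1.100000, 1.900000); f=(1.900000, -0.539000) → (1.423000, 1.808370)
(x(0.17), y(0.17)) ≈ (1.4230, 1.8084)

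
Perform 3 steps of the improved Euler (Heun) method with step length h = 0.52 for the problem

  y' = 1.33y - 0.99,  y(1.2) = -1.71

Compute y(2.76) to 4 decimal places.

Heun: k1 = f(s_n, y_n); k2 = f(s_n + h, y_n + h·k1); y_{n+1} = y_n + (h/2)·(k1 + k2).
s=1.200000, y=-1.710000:
  k1 = f(1.200000, -1.710000) = -3.264300
  k2 = f(1.720000, -3.407436) = -5.521890
  y ← -1.710000 + (0.52/2)·(-3.264300 + (-5.521890)) = -3.994409
s=1.720000, y=-3.994409:
  k1 = f(1.720000, -3.994409) = -6.302564
  k2 = f(2.240000, -7.271743) = -10.661418
  y ← -3.994409 + (0.52/2)·(-6.302564 + (-10.661418)) = -8.405045
s=2.240000, y=-8.405045:
  k1 = f(2.240000, -8.405045) = -12.168710
  k2 = f(2.760000, -14.732774) = -20.584589
  y ← -8.405045 + (0.52/2)·(-12.168710 + (-20.584589)) = -16.920903
y(2.76) ≈ -16.9209

-16.9209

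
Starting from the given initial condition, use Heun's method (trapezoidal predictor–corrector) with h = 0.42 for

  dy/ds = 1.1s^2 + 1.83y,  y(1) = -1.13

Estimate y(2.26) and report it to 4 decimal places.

-0.3334

Heun: k1 = f(s_n, y_n); k2 = f(s_n + h, y_n + h·k1); y_{n+1} = y_n + (h/2)·(k1 + k2).
s=1.000000, y=-1.130000:
  k1 = f(1.000000, -1.130000) = -0.967900
  k2 = f(1.420000, -1.536518) = -0.593788
  y ← -1.130000 + (0.42/2)·(-0.967900 + (-0.593788)) = -1.457954
s=1.420000, y=-1.457954:
  k1 = f(1.420000, -1.457954) = -0.450017
  k2 = f(1.840000, -1.646961) = 0.710221
  y ← -1.457954 + (0.42/2)·(-0.450017 + 0.710221) = -1.403312
s=1.840000, y=-1.403312:
  k1 = f(1.840000, -1.403312) = 1.156100
  k2 = f(2.260000, -0.917750) = 3.938878
  y ← -1.403312 + (0.42/2)·(1.156100 + 3.938878) = -0.333366
y(2.26) ≈ -0.3334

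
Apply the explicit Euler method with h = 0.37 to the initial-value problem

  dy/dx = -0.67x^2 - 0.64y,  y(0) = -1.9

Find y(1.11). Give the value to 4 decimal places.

Euler: y_{n+1} = y_n + h·f(x_n, y_n).
x=0.000000, y=-1.900000: f=1.216000 → y ← -1.900000 + 0.37·1.216000 = -1.450080
x=0.370000, y=-1.450080: f=0.836328 → y ← -1.450080 + 0.37·0.836328 = -1.140639
x=0.740000, y=-1.140639: f=0.363117 → y ← -1.140639 + 0.37·0.363117 = -1.006285
y(1.11) ≈ -1.0063

-1.0063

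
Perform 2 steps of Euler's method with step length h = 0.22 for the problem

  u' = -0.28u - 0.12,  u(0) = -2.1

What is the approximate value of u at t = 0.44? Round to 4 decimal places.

-1.9004

Euler: u_{n+1} = u_n + h·f(t_n, u_n).
t=0.000000, u=-2.100000: f=0.468000 → u ← -2.100000 + 0.22·0.468000 = -1.997040
t=0.220000, u=-1.997040: f=0.439171 → u ← -1.997040 + 0.22·0.439171 = -1.900422
u(0.44) ≈ -1.9004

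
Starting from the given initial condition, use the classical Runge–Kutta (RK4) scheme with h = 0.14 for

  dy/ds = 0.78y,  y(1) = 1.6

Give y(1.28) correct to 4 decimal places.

RK4: k1 = f(s_n, y_n); k2 = f(s_n + h/2, y_n + (h/2)·k1); k3 = f(s_n + h/2, y_n + (h/2)·k2); k4 = f(s_n + h, y_n + h·k3); y_{n+1} = y_n + (h/6)·(k1 + 2k2 + 2k3 + k4).
s=1.000000, y=1.600000:
  k1 = f(1.000000, 1.600000) = 1.248000
  k2 = f(1.070000, 1.687360) = 1.316141
  k3 = f(1.070000, 1.692130) = 1.319861
  k4 = f(1.140000, 1.784781) = 1.392129
  y ← 1.600000 + (0.14/6)·(k1 + 2k2 + 2k3 + k4) = 1.784616
s=1.140000, y=1.784616:
  k1 = f(1.140000, 1.784616) = 1.392001
  k2 = f(1.210000, 1.882056) = 1.468004
  k3 = f(1.210000, 1.887377) = 1.472154
  k4 = f(1.280000, 1.990718) = 1.552760
  y ← 1.784616 + (0.14/6)·(k1 + 2k2 + 2k3 + k4) = 1.990535
y(1.28) ≈ 1.9905

1.9905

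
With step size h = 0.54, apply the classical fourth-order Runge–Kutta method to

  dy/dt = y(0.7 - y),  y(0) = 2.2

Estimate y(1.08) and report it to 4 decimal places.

1.0204

RK4: k1 = f(t_n, y_n); k2 = f(t_n + h/2, y_n + (h/2)·k1); k3 = f(t_n + h/2, y_n + (h/2)·k2); k4 = f(t_n + h, y_n + h·k3); y_{n+1} = y_n + (h/6)·(k1 + 2k2 + 2k3 + k4).
t=0.000000, y=2.200000:
  k1 = f(0.000000, 2.200000) = -3.300000
  k2 = f(0.270000, 1.309000) = -0.797181
  k3 = f(0.270000, 1.984761) = -2.549944
  k4 = f(0.540000, 0.823030) = -0.101258
  y ← 2.200000 + (0.54/6)·(k1 + 2k2 + 2k3 + k4) = 1.291404
t=0.540000, y=1.291404:
  k1 = f(0.540000, 1.291404) = -0.763742
  k2 = f(0.810000, 1.085194) = -0.418010
  k3 = f(0.810000, 1.178542) = -0.563981
  k4 = f(1.080000, 0.986855) = -0.283084
  y ← 1.291404 + (0.54/6)·(k1 + 2k2 + 2k3 + k4) = 1.020432
y(1.08) ≈ 1.0204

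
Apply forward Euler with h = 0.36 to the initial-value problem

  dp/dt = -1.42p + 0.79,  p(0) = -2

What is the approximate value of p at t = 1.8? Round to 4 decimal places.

Euler: p_{n+1} = p_n + h·f(t_n, p_n).
t=0.000000, p=-2.000000: f=3.630000 → p ← -2.000000 + 0.36·3.630000 = -0.693200
t=0.360000, p=-0.693200: f=1.774344 → p ← -0.693200 + 0.36·1.774344 = -0.054436
t=0.720000, p=-0.054436: f=0.867299 → p ← -0.054436 + 0.36·0.867299 = 0.257792
t=1.080000, p=0.257792: f=0.423936 → p ← 0.257792 + 0.36·0.423936 = 0.410409
t=1.440000, p=0.410409: f=0.207220 → p ← 0.410409 + 0.36·0.207220 = 0.485008
p(1.8) ≈ 0.4850

0.4850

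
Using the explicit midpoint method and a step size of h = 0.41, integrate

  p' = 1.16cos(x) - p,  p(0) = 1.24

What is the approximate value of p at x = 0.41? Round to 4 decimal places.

1.2040

Midpoint: k1 = f(x_n, p_n); k2 = f(x_n + h/2, p_n + (h/2)·k1); p_{n+1} = p_n + h·k2.
x=0.000000, p=1.240000:
  k1 = f(0.000000, 1.240000) = -0.080000
  k2 = f(0.205000, 1.223600) = -0.087889
  p ← 1.240000 + 0.41·(-0.087889) = 1.203965
p(0.41) ≈ 1.2040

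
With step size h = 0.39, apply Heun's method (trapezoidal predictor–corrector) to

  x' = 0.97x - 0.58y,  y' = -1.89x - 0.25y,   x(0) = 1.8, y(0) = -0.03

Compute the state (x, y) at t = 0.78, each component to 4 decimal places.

Heun on (x,y): k1 = f(t_n, state_n); k2 = f(t_n + h, state_n + h·k1); state_{n+1} = state_n + (h/2)·(k1 + k2).
0.000000: (1.800000, -0.030000)
  k1 = (1.763400, -3.394500)
  predictor → (2.487726, -1.353855)
  k2 = (3.198330, -4.363338)
  → (2.767537, -1.542778)
0.390000: (2.767537, -1.542778)
  k1 = (3.579323, -4.844951)
  predictor → (4.163473, -3.432309)
  k2 = (6.029308, -7.010887)
  → (4.641220, -3.854667)
(x(0.78), y(0.78)) ≈ (4.6412, -3.8547)

4.6412, -3.8547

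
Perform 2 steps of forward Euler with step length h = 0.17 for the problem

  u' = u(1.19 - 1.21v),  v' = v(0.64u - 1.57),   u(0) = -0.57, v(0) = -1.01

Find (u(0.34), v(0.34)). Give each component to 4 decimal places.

-1.0784, -0.4376

Euler on (u,v): u_{n+1} = u_n + h·u', v_{n+1} = v_n + h·v'.
0.000000: (-0.570000, -1.010000); f=(-1.374897, 1.954148) → (-0.803732, -0.677795)
0.170000: (-0.803732, -0.677795); f=(-1.615608, 1.412788) → (-1.078386, -0.437621)
(u(0.34), v(0.34)) ≈ (-1.0784, -0.4376)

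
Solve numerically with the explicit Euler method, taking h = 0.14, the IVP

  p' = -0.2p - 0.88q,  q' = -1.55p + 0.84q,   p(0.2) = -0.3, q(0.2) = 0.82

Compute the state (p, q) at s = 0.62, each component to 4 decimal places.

-0.6341, 1.4302

Euler on (p,q): p_{n+1} = p_n + h·p', q_{n+1} = q_n + h·q'.
0.200000: (-0.300000, 0.820000); f=(-0.661600, 1.153800) → (-0.392624, 0.981532)
0.340000: (-0.392624, 0.981532); f=(-0.785223, 1.433054) → (-0.502555, 1.182160)
0.480000: (-0.502555, 1.182160); f=(-0.939789, 1.771975) → (-0.634126, 1.430236)
(p(0.62), q(0.62)) ≈ (-0.6341, 1.4302)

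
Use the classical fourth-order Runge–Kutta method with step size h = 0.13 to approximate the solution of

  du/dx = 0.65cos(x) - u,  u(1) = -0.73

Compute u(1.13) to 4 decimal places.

RK4: k1 = f(x_n, u_n); k2 = f(x_n + h/2, u_n + (h/2)·k1); k3 = f(x_n + h/2, u_n + (h/2)·k2); k4 = f(x_n + h, u_n + h·k3); u_{n+1} = u_n + (h/6)·(k1 + 2k2 + 2k3 + k4).
x=1.000000, u=-0.730000:
  k1 = f(1.000000, -0.730000) = 1.081196
  k2 = f(1.065000, -0.659722) = 0.974650
  k3 = f(1.065000, -0.666648) = 0.981575
  k4 = f(1.130000, -0.602395) = 0.879724
  u ← -0.730000 + (0.13/6)·(k1 + 2k2 + 2k3 + k4) = -0.602744
u(1.13) ≈ -0.6027

-0.6027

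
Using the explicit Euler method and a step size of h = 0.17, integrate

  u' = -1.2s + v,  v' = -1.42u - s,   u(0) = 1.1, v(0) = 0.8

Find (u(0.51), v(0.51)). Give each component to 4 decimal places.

1.2580, -0.1625

Euler on (u,v): u_{n+1} = u_n + h·u', v_{n+1} = v_n + h·v'.
0.000000: (1.100000, 0.800000); f=(0.800000, -1.562000) → (1.236000, 0.534460)
0.170000: (1.236000, 0.534460); f=(0.330460, -1.925120) → (1.292178, 0.207190)
0.340000: (1.292178, 0.207190); f=(-0.200810, -2.174893) → (1.258040, -0.162542)
(u(0.51), v(0.51)) ≈ (1.2580, -0.1625)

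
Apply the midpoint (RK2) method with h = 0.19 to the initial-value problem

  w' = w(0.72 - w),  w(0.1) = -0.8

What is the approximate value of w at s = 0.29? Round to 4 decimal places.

-1.0845

Midpoint: k1 = f(s_n, w_n); k2 = f(s_n + h/2, w_n + (h/2)·k1); w_{n+1} = w_n + h·k2.
s=0.100000, w=-0.800000:
  k1 = f(0.100000, -0.800000) = -1.216000
  k2 = f(0.195000, -0.915520) = -1.497351
  w ← -0.800000 + 0.19·(-1.497351) = -1.084497
w(0.29) ≈ -1.0845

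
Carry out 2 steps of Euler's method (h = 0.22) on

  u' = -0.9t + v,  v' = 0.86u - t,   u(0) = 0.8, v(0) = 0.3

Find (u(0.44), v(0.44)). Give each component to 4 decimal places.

Euler on (u,v): u_{n+1} = u_n + h·u', v_{n+1} = v_n + h·v'.
0.000000: (0.800000, 0.300000); f=(0.300000, 0.688000) → (0.866000, 0.451360)
0.220000: (0.866000, 0.451360); f=(0.253360, 0.524760) → (0.921739, 0.566807)
(u(0.44), v(0.44)) ≈ (0.9217, 0.5668)

0.9217, 0.5668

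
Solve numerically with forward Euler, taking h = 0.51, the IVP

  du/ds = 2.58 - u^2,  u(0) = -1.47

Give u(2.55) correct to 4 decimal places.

1.6341

Euler: u_{n+1} = u_n + h·f(s_n, u_n).
s=0.000000, u=-1.470000: f=0.419100 → u ← -1.470000 + 0.51·0.419100 = -1.256259
s=0.510000, u=-1.256259: f=1.001813 → u ← -1.256259 + 0.51·1.001813 = -0.745334
s=1.020000, u=-0.745334: f=2.024477 → u ← -0.745334 + 0.51·2.024477 = 0.287149
s=1.530000, u=0.287149: f=2.497545 → u ← 0.287149 + 0.51·2.497545 = 1.560897
s=2.040000, u=1.560897: f=0.143600 → u ← 1.560897 + 0.51·0.143600 = 1.634133
u(2.55) ≈ 1.6341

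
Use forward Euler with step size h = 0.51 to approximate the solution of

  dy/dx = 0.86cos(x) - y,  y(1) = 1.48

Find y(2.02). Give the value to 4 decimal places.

Euler: y_{n+1} = y_n + h·f(x_n, y_n).
x=1.000000, y=1.480000: f=-1.015340 → y ← 1.480000 + 0.51·(-1.015340) = 0.962177
x=1.510000, y=0.962177: f=-0.909924 → y ← 0.962177 + 0.51·(-0.909924) = 0.498115
y(2.02) ≈ 0.4981

0.4981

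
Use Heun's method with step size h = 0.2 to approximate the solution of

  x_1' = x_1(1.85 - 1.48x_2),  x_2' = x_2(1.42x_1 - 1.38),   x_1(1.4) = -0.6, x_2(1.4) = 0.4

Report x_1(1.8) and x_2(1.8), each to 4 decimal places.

-1.0756, 0.1561

Heun on (x_1,x_2): k1 = f(t_n, state_n); k2 = f(t_n + h, state_n + h·k1); state_{n+1} = state_n + (h/2)·(k1 + k2).
1.400000: (-0.600000, 0.400000)
  k1 = (-0.754800, -0.892800)
  predictor → (-0.750960, 0.221440)
  k2 = (-1.143163, -0.541723)
  → (-0.789796, 0.256548)
1.600000: (-0.789796, 0.256548)
  k1 = (-1.161245, -0.641757)
  predictor → (-1.022045, 0.128196)
  k2 = (-1.696870, -0.362963)
  → (-1.075608, 0.156076)
(x_1(1.8), x_2(1.8)) ≈ (-1.0756, 0.1561)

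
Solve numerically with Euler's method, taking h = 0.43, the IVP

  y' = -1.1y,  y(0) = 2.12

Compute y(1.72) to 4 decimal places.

Euler: y_{n+1} = y_n + h·f(x_n, y_n).
x=0.000000, y=2.120000: f=-2.332000 → y ← 2.120000 + 0.43·(-2.332000) = 1.117240
x=0.430000, y=1.117240: f=-1.228964 → y ← 1.117240 + 0.43·(-1.228964) = 0.588785
x=0.860000, y=0.588785: f=-0.647664 → y ← 0.588785 + 0.43·(-0.647664) = 0.310290
x=1.290000, y=0.310290: f=-0.341319 → y ← 0.310290 + 0.43·(-0.341319) = 0.163523
y(1.72) ≈ 0.1635

0.1635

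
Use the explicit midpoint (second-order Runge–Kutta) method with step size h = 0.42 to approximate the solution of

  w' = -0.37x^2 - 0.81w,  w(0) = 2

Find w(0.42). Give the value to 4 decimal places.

Midpoint: k1 = f(x_n, w_n); k2 = f(x_n + h/2, w_n + (h/2)·k1); w_{n+1} = w_n + h·k2.
x=0.000000, w=2.000000:
  k1 = f(0.000000, 2.000000) = -1.620000
  k2 = f(0.210000, 1.659800) = -1.360755
  w ← 2.000000 + 0.42·(-1.360755) = 1.428483
w(0.42) ≈ 1.4285

1.4285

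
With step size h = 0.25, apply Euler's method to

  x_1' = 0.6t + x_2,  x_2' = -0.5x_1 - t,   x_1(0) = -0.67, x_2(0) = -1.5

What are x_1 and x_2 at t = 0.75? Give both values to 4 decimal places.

Euler on (x_1,x_2): x_1_{n+1} = x_1_n + h·x_1', x_2_{n+1} = x_2_n + h·x_2'.
0.000000: (-0.670000, -1.500000); f=(-1.500000, 0.335000) → (-1.045000, -1.416250)
0.250000: (-1.045000, -1.416250); f=(-1.266250, 0.272500) → (-1.361563, -1.348125)
0.500000: (-1.361563, -1.348125); f=(-1.048125, 0.180781) → (-1.623594, -1.302930)
(x_1(0.75), x_2(0.75)) ≈ (-1.6236, -1.3029)

-1.6236, -1.3029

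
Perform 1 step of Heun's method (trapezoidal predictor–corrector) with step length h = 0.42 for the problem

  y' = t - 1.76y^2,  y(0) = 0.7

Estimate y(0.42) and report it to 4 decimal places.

Heun: k1 = f(t_n, y_n); k2 = f(t_n + h, y_n + h·k1); y_{n+1} = y_n + (h/2)·(k1 + k2).
t=0.000000, y=0.700000:
  k1 = f(0.000000, 0.700000) = -0.862400
  k2 = f(0.420000, 0.337792) = 0.219178
  y ← 0.700000 + (0.42/2)·(-0.862400 + 0.219178) = 0.564923
y(0.42) ≈ 0.5649

0.5649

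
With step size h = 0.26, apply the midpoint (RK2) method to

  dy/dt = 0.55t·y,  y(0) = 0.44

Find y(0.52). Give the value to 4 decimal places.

Midpoint: k1 = f(t_n, y_n); k2 = f(t_n + h/2, y_n + (h/2)·k1); y_{n+1} = y_n + h·k2.
t=0.000000, y=0.440000:
  k1 = f(0.000000, 0.440000) = 0.000000
  k2 = f(0.130000, 0.440000) = 0.031460
  y ← 0.440000 + 0.26·0.031460 = 0.448180
t=0.260000, y=0.448180:
  k1 = f(0.260000, 0.448180) = 0.064090
  k2 = f(0.390000, 0.456511) = 0.097922
  y ← 0.448180 + 0.26·0.097922 = 0.473639
y(0.52) ≈ 0.4736

0.4736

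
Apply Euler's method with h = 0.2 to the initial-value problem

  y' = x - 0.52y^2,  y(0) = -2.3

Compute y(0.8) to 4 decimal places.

Euler: y_{n+1} = y_n + h·f(x_n, y_n).
x=0.000000, y=-2.300000: f=-2.750800 → y ← -2.300000 + 0.2·(-2.750800) = -2.850160
x=0.200000, y=-2.850160: f=-4.024174 → y ← -2.850160 + 0.2·(-4.024174) = -3.654995
x=0.400000, y=-3.654995: f=-6.546673 → y ← -3.654995 + 0.2·(-6.546673) = -4.964330
x=0.600000, y=-4.964330: f=-12.215175 → y ← -4.964330 + 0.2·(-12.215175) = -7.407365
y(0.8) ≈ -7.4074

-7.4074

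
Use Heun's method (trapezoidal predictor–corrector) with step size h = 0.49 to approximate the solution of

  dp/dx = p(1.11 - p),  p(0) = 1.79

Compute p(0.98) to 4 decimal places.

1.3091

Heun: k1 = f(x_n, p_n); k2 = f(x_n + h, p_n + h·k1); p_{n+1} = p_n + (h/2)·(k1 + k2).
x=0.000000, p=1.790000:
  k1 = f(0.000000, 1.790000) = -1.217200
  k2 = f(0.490000, 1.193572) = -0.099749
  p ← 1.790000 + (0.49/2)·(-1.217200 + (-0.099749)) = 1.467347
x=0.490000, p=1.467347:
  k1 = f(0.490000, 1.467347) = -0.524353
  k2 = f(0.980000, 1.210415) = -0.121543
  p ← 1.467347 + (0.49/2)·(-0.524353 + (-0.121543)) = 1.309103
p(0.98) ≈ 1.3091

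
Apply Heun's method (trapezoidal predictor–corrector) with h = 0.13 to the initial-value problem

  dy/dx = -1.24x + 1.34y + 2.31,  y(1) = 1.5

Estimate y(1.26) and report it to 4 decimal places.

Heun: k1 = f(x_n, y_n); k2 = f(x_n + h, y_n + h·k1); y_{n+1} = y_n + (h/2)·(k1 + k2).
x=1.000000, y=1.500000:
  k1 = f(1.000000, 1.500000) = 3.080000
  k2 = f(1.130000, 1.900400) = 3.455336
  y ← 1.500000 + (0.13/2)·(3.080000 + 3.455336) = 1.924797
x=1.130000, y=1.924797:
  k1 = f(1.130000, 1.924797) = 3.488028
  k2 = f(1.260000, 2.378240) = 3.934442
  y ← 1.924797 + (0.13/2)·(3.488028 + 3.934442) = 2.407257
y(1.26) ≈ 2.4073

2.4073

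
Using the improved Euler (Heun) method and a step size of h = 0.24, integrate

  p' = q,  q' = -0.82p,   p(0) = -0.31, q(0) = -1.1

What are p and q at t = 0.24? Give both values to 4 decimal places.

-0.5667, -1.0130

Heun on (p,q): k1 = f(t_n, state_n); k2 = f(t_n + h, state_n + h·k1); state_{n+1} = state_n + (h/2)·(k1 + k2).
0.000000: (-0.310000, -1.100000)
  k1 = (-1.100000, 0.254200)
  predictor → (-0.574000, -1.038992)
  k2 = (-1.038992, 0.470680)
  → (-0.566679, -1.013014)
(p(0.24), q(0.24)) ≈ (-0.5667, -1.0130)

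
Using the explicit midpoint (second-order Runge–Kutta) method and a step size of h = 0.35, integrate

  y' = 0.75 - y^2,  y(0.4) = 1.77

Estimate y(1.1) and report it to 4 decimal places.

Midpoint: k1 = f(t_n, y_n); k2 = f(t_n + h/2, y_n + (h/2)·k1); y_{n+1} = y_n + h·k2.
t=0.400000, y=1.770000:
  k1 = f(0.400000, 1.770000) = -2.382900
  k2 = f(0.575000, 1.352993) = -1.080589
  y ← 1.770000 + 0.35·(-1.080589) = 1.391794
t=0.750000, y=1.391794:
  k1 = f(0.750000, 1.391794) = -1.187090
  k2 = f(0.925000, 1.184053) = -0.651982
  y ← 1.391794 + 0.35·(-0.651982) = 1.163600
y(1.1) ≈ 1.1636

1.1636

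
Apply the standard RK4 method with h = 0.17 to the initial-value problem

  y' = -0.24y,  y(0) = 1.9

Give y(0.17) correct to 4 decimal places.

RK4: k1 = f(t_n, y_n); k2 = f(t_n + h/2, y_n + (h/2)·k1); k3 = f(t_n + h/2, y_n + (h/2)·k2); k4 = f(t_n + h, y_n + h·k3); y_{n+1} = y_n + (h/6)·(k1 + 2k2 + 2k3 + k4).
t=0.000000, y=1.900000:
  k1 = f(0.000000, 1.900000) = -0.456000
  k2 = f(0.085000, 1.861240) = -0.446698
  k3 = f(0.085000, 1.862031) = -0.446887
  k4 = f(0.170000, 1.824029) = -0.437767
  y ← 1.900000 + (0.17/6)·(k1 + 2k2 + 2k3 + k4) = 1.824040
y(0.17) ≈ 1.8240

1.8240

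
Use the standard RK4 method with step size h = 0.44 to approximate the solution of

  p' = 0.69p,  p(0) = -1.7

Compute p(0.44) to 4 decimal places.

-2.3030

RK4: k1 = f(x_n, p_n); k2 = f(x_n + h/2, p_n + (h/2)·k1); k3 = f(x_n + h/2, p_n + (h/2)·k2); k4 = f(x_n + h, p_n + h·k3); p_{n+1} = p_n + (h/6)·(k1 + 2k2 + 2k3 + k4).
x=0.000000, p=-1.700000:
  k1 = f(0.000000, -1.700000) = -1.173000
  k2 = f(0.220000, -1.958060) = -1.351061
  k3 = f(0.220000, -1.997234) = -1.378091
  k4 = f(0.440000, -2.306360) = -1.591388
  p ← -1.700000 + (0.44/6)·(k1 + 2k2 + 2k3 + k4) = -2.302998
p(0.44) ≈ -2.3030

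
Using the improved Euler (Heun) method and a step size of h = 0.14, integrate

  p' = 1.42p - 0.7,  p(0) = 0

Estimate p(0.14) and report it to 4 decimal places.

Heun: k1 = f(s_n, p_n); k2 = f(s_n + h, p_n + h·k1); p_{n+1} = p_n + (h/2)·(k1 + k2).
s=0.000000, p=0.000000:
  k1 = f(0.000000, 0.000000) = -0.700000
  k2 = f(0.140000, -0.098000) = -0.839160
  p ← 0.000000 + (0.14/2)·(-0.700000 + (-0.839160)) = -0.107741
p(0.14) ≈ -0.1077

-0.1077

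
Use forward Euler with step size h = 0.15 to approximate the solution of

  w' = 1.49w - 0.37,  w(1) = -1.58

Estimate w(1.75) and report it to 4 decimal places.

Euler: w_{n+1} = w_n + h·f(x_n, w_n).
x=1.000000, w=-1.580000: f=-2.724200 → w ← -1.580000 + 0.15·(-2.724200) = -1.988630
x=1.150000, w=-1.988630: f=-3.333059 → w ← -1.988630 + 0.15·(-3.333059) = -2.488589
x=1.300000, w=-2.488589: f=-4.077997 → w ← -2.488589 + 0.15·(-4.077997) = -3.100288
x=1.450000, w=-3.100288: f=-4.989430 → w ← -3.100288 + 0.15·(-4.989430) = -3.848703
x=1.600000, w=-3.848703: f=-6.104567 → w ← -3.848703 + 0.15·(-6.104567) = -4.764388
w(1.75) ≈ -4.7644

-4.7644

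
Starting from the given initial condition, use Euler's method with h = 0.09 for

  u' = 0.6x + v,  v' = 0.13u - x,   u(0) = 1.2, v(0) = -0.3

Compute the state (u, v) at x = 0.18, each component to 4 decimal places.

Euler on (u,v): u_{n+1} = u_n + h·u', v_{n+1} = v_n + h·v'.
0.000000: (1.200000, -0.300000); f=(-0.300000, 0.156000) → (1.173000, -0.285960)
0.090000: (1.173000, -0.285960); f=(-0.231960, 0.062490) → (1.152124, -0.280336)
(u(0.18), v(0.18)) ≈ (1.1521, -0.2803)

1.1521, -0.2803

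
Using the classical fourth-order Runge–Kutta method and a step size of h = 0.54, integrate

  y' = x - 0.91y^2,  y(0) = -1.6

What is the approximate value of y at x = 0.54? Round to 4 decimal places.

-5.8990

RK4: k1 = f(x_n, y_n); k2 = f(x_n + h/2, y_n + (h/2)·k1); k3 = f(x_n + h/2, y_n + (h/2)·k2); k4 = f(x_n + h, y_n + h·k3); y_{n+1} = y_n + (h/6)·(k1 + 2k2 + 2k3 + k4).
x=0.000000, y=-1.600000:
  k1 = f(0.000000, -1.600000) = -2.329600
  k2 = f(0.270000, -2.228992) = -4.251249
  k3 = f(0.270000, -2.747837) = -6.601054
  k4 = f(0.540000, -5.164569) = -23.732227
  y ← -1.600000 + (0.54/6)·(k1 + 2k2 + 2k3 + k4) = -5.898979
y(0.54) ≈ -5.8990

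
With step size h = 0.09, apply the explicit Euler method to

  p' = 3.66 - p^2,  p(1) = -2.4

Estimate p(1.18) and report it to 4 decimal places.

-2.8629

Euler: p_{n+1} = p_n + h·f(s_n, p_n).
s=1.000000, p=-2.400000: f=-2.100000 → p ← -2.400000 + 0.09·(-2.100000) = -2.589000
s=1.090000, p=-2.589000: f=-3.042921 → p ← -2.589000 + 0.09·(-3.042921) = -2.862863
p(1.18) ≈ -2.8629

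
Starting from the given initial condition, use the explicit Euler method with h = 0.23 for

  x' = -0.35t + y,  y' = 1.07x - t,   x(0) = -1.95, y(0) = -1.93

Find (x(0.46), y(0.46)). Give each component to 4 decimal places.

-2.9667, -3.0519

Euler on (x,y): x_{n+1} = x_n + h·x', y_{n+1} = y_n + h·y'.
0.000000: (-1.950000, -1.930000); f=(-1.930000, -2.086500) → (-2.393900, -2.409895)
0.230000: (-2.393900, -2.409895); f=(-2.490395, -2.791473) → (-2.966691, -3.051934)
(x(0.46), y(0.46)) ≈ (-2.9667, -3.0519)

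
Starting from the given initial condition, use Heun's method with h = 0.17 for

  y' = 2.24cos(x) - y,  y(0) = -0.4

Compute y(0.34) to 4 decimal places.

Heun: k1 = f(x_n, y_n); k2 = f(x_n + h, y_n + h·k1); y_{n+1} = y_n + (h/2)·(k1 + k2).
x=0.000000, y=-0.400000:
  k1 = f(0.000000, -0.400000) = 2.640000
  k2 = f(0.170000, 0.048800) = 2.158910
  y ← -0.400000 + (0.17/2)·(2.640000 + 2.158910) = 0.007907
x=0.170000, y=0.007907:
  k1 = f(0.170000, 0.007907) = 2.199803
  k2 = f(0.340000, 0.381874) = 1.729897
  y ← 0.007907 + (0.17/2)·(2.199803 + 1.729897) = 0.341932
y(0.34) ≈ 0.3419

0.3419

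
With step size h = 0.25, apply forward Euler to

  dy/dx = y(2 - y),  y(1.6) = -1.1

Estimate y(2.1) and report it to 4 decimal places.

-3.8818

Euler: y_{n+1} = y_n + h·f(x_n, y_n).
x=1.600000, y=-1.100000: f=-3.410000 → y ← -1.100000 + 0.25·(-3.410000) = -1.952500
x=1.850000, y=-1.952500: f=-7.717256 → y ← -1.952500 + 0.25·(-7.717256) = -3.881814
y(2.1) ≈ -3.8818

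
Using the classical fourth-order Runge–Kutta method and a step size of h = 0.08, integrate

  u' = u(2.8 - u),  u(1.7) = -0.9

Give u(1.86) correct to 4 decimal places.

-1.7212

RK4: k1 = f(x_n, u_n); k2 = f(x_n + h/2, u_n + (h/2)·k1); k3 = f(x_n + h/2, u_n + (h/2)·k2); k4 = f(x_n + h, u_n + h·k3); u_{n+1} = u_n + (h/6)·(k1 + 2k2 + 2k3 + k4).
x=1.700000, u=-0.900000:
  k1 = f(1.700000, -0.900000) = -3.330000
  k2 = f(1.740000, -1.033200) = -3.960462
  k3 = f(1.740000, -1.058418) = -4.083821
  k4 = f(1.780000, -1.226706) = -4.939583
  u ← -0.900000 + (0.08/6)·(k1 + 2k2 + 2k3 + k4) = -1.224775
x=1.780000, u=-1.224775:
  k1 = f(1.780000, -1.224775) = -4.929446
  k2 = f(1.820000, -1.421953) = -6.003420
  k3 = f(1.820000, -1.464912) = -6.247721
  k4 = f(1.860000, -1.724593) = -7.803082
  u ← -1.224775 + (0.08/6)·(k1 + 2k2 + 2k3 + k4) = -1.721239
u(1.86) ≈ -1.7212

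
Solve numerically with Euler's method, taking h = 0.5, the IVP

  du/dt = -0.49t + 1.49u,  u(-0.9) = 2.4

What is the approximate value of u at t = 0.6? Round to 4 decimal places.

Euler: u_{n+1} = u_n + h·f(t_n, u_n).
t=-0.900000, u=2.400000: f=4.017000 → u ← 2.400000 + 0.5·4.017000 = 4.408500
t=-0.400000, u=4.408500: f=6.764665 → u ← 4.408500 + 0.5·6.764665 = 7.790833
t=0.100000, u=7.790833: f=11.559340 → u ← 7.790833 + 0.5·11.559340 = 13.570503
u(0.6) ≈ 13.5705

13.5705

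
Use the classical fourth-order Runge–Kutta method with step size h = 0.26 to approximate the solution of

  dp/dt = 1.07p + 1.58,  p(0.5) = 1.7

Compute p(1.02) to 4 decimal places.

RK4: k1 = f(t_n, p_n); k2 = f(t_n + h/2, p_n + (h/2)·k1); k3 = f(t_n + h/2, p_n + (h/2)·k2); k4 = f(t_n + h, p_n + h·k3); p_{n+1} = p_n + (h/6)·(k1 + 2k2 + 2k3 + k4).
t=0.500000, p=1.700000:
  k1 = f(0.500000, 1.700000) = 3.399000
  k2 = f(0.630000, 2.141870) = 3.871801
  k3 = f(0.630000, 2.203334) = 3.937568
  k4 = f(0.760000, 2.723768) = 4.494431
  p ← 1.700000 + (0.26/6)·(k1 + 2k2 + 2k3 + k4) = 2.718861
t=0.760000, p=2.718861:
  k1 = f(0.760000, 2.718861) = 4.489181
  k2 = f(0.890000, 3.302454) = 5.113626
  k3 = f(0.890000, 3.383632) = 5.200486
  k4 = f(1.020000, 4.070987) = 5.935956
  p ← 2.718861 + (0.26/6)·(k1 + 2k2 + 2k3 + k4) = 4.064506
p(1.02) ≈ 4.0645

4.0645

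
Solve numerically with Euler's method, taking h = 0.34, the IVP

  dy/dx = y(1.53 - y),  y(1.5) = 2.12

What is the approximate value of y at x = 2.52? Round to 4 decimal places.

Euler: y_{n+1} = y_n + h·f(x_n, y_n).
x=1.500000, y=2.120000: f=-1.250800 → y ← 2.120000 + 0.34·(-1.250800) = 1.694728
x=1.840000, y=1.694728: f=-0.279169 → y ← 1.694728 + 0.34·(-0.279169) = 1.599810
x=2.180000, y=1.599810: f=-0.111684 → y ← 1.599810 + 0.34·(-0.111684) = 1.561838
y(2.52) ≈ 1.5618

1.5618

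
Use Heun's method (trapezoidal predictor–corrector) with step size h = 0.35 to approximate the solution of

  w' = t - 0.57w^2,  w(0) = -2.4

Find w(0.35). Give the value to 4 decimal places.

Heun: k1 = f(t_n, w_n); k2 = f(t_n + h, w_n + h·k1); w_{n+1} = w_n + (h/2)·(k1 + k2).
t=0.000000, w=-2.400000:
  k1 = f(0.000000, -2.400000) = -3.283200
  k2 = f(0.350000, -3.549120) = -6.829864
  w ← -2.400000 + (0.35/2)·(-3.283200 + (-6.829864)) = -4.169786
w(0.35) ≈ -4.1698

-4.1698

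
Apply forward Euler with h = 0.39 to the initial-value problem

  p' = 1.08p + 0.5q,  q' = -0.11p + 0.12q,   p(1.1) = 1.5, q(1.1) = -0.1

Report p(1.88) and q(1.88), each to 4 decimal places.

Euler on (p,q): p_{n+1} = p_n + h·p', q_{n+1} = q_n + h·q'.
1.100000: (1.500000, -0.100000); f=(1.570000, -0.177000) → (2.112300, -0.169030)
1.490000: (2.112300, -0.169030); f=(2.196769, -0.252637) → (2.969040, -0.267558)
(p(1.88), q(1.88)) ≈ (2.9690, -0.2676)

2.9690, -0.2676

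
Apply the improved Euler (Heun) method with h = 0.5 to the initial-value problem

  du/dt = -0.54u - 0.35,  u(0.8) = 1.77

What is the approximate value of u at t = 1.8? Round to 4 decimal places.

Heun: k1 = f(t_n, u_n); k2 = f(t_n + h, u_n + h·k1); u_{n+1} = u_n + (h/2)·(k1 + k2).
t=0.800000, u=1.770000:
  k1 = f(0.800000, 1.770000) = -1.305800
  k2 = f(1.300000, 1.117100) = -0.953234
  u ← 1.770000 + (0.5/2)·(-1.305800 + (-0.953234)) = 1.205242
t=1.300000, u=1.205242:
  k1 = f(1.300000, 1.205242) = -1.000830
  k2 = f(1.800000, 0.704826) = -0.730606
  u ← 1.205242 + (0.5/2)·(-1.000830 + (-0.730606)) = 0.772382
u(1.8) ≈ 0.7724

0.7724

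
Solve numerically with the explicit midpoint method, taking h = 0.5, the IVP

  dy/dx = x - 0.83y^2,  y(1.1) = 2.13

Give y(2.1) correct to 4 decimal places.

1.8385

Midpoint: k1 = f(x_n, y_n); k2 = f(x_n + h/2, y_n + (h/2)·k1); y_{n+1} = y_n + h·k2.
x=1.100000, y=2.130000:
  k1 = f(1.100000, 2.130000) = -2.665627
  k2 = f(1.350000, 1.463593) = -0.427947
  y ← 2.130000 + 0.5·(-0.427947) = 1.916026
x=1.600000, y=1.916026:
  k1 = f(1.600000, 1.916026) = -1.447060
  k2 = f(1.850000, 1.554261) = -0.155054
  y ← 1.916026 + 0.5·(-0.155054) = 1.838499
y(2.1) ≈ 1.8385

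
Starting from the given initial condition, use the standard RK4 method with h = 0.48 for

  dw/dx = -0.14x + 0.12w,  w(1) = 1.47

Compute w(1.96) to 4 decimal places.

1.4400

RK4: k1 = f(x_n, w_n); k2 = f(x_n + h/2, w_n + (h/2)·k1); k3 = f(x_n + h/2, w_n + (h/2)·k2); k4 = f(x_n + h, w_n + h·k3); w_{n+1} = w_n + (h/6)·(k1 + 2k2 + 2k3 + k4).
x=1.000000, w=1.470000:
  k1 = f(1.000000, 1.470000) = 0.036400
  k2 = f(1.240000, 1.478736) = 0.003848
  k3 = f(1.240000, 1.470924) = 0.002911
  k4 = f(1.480000, 1.471397) = -0.030632
  w ← 1.470000 + (0.48/6)·(k1 + 2k2 + 2k3 + k4) = 1.471543
x=1.480000, w=1.471543:
  k1 = f(1.480000, 1.471543) = -0.030615
  k2 = f(1.720000, 1.464195) = -0.065097
  k3 = f(1.720000, 1.455920) = -0.066090
  k4 = f(1.960000, 1.439820) = -0.101622
  w ← 1.471543 + (0.48/6)·(k1 + 2k2 + 2k3 + k4) = 1.439974
w(1.96) ≈ 1.4400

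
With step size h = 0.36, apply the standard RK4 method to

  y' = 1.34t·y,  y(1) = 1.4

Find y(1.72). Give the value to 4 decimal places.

5.1920

RK4: k1 = f(t_n, y_n); k2 = f(t_n + h/2, y_n + (h/2)·k1); k3 = f(t_n + h/2, y_n + (h/2)·k2); k4 = f(t_n + h, y_n + h·k3); y_{n+1} = y_n + (h/6)·(k1 + 2k2 + 2k3 + k4).
t=1.000000, y=1.400000:
  k1 = f(1.000000, 1.400000) = 1.876000
  k2 = f(1.180000, 1.737680) = 2.747620
  k3 = f(1.180000, 1.894572) = 2.995697
  k4 = f(1.360000, 2.478451) = 4.516729
  y ← 1.400000 + (0.36/6)·(k1 + 2k2 + 2k3 + k4) = 2.472762
t=1.360000, y=2.472762:
  k1 = f(1.360000, 2.472762) = 4.506361
  k2 = f(1.540000, 3.283907) = 6.776670
  k3 = f(1.540000, 3.692562) = 7.619971
  k4 = f(1.720000, 5.215951) = 12.021725
  y ← 2.472762 + (0.36/6)·(k1 + 2k2 + 2k3 + k4) = 5.192044
y(1.72) ≈ 5.1920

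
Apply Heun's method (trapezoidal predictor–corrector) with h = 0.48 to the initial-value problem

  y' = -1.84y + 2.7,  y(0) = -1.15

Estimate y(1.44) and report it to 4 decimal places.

Heun: k1 = f(x_n, y_n); k2 = f(x_n + h, y_n + h·k1); y_{n+1} = y_n + (h/2)·(k1 + k2).
x=0.000000, y=-1.150000:
  k1 = f(0.000000, -1.150000) = 4.816000
  k2 = f(0.480000, 1.161680) = 0.562509
  y ← -1.150000 + (0.48/2)·(4.816000 + 0.562509) = 0.140842
x=0.480000, y=0.140842:
  k1 = f(0.480000, 0.140842) = 2.440851
  k2 = f(0.960000, 1.312450) = 0.285091
  y ← 0.140842 + (0.48/2)·(2.440851 + 0.285091) = 0.795068
x=0.960000, y=0.795068:
  k1 = f(0.960000, 0.795068) = 1.237075
  k2 = f(1.440000, 1.388864) = 0.144490
  y ← 0.795068 + (0.48/2)·(1.237075 + 0.144490) = 1.126644
y(1.44) ≈ 1.1266

1.1266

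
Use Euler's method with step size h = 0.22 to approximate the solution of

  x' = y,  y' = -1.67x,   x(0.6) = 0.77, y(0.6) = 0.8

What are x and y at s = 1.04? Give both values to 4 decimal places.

1.0598, 0.1695

Euler on (x,y): x_{n+1} = x_n + h·x', y_{n+1} = y_n + h·y'.
0.600000: (0.770000, 0.800000); f=(0.800000, -1.285900) → (0.946000, 0.517102)
0.820000: (0.946000, 0.517102); f=(0.517102, -1.579820) → (1.059762, 0.169542)
(x(1.04), y(1.04)) ≈ (1.0598, 0.1695)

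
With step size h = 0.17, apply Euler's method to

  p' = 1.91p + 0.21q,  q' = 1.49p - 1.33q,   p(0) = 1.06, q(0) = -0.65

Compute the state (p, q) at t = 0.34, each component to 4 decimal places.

1.8210, 0.1683

Euler on (p,q): p_{n+1} = p_n + h·p', q_{n+1} = q_n + h·q'.
0.000000: (1.060000, -0.650000); f=(1.888100, 2.443900) → (1.380977, -0.234537)
0.170000: (1.380977, -0.234537); f=(2.588413, 2.369590) → (1.821007, 0.168293)
(p(0.34), q(0.34)) ≈ (1.8210, 0.1683)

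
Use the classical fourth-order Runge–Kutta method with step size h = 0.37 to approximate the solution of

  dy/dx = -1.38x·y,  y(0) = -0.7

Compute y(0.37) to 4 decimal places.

RK4: k1 = f(x_n, y_n); k2 = f(x_n + h/2, y_n + (h/2)·k1); k3 = f(x_n + h/2, y_n + (h/2)·k2); k4 = f(x_n + h, y_n + h·k3); y_{n+1} = y_n + (h/6)·(k1 + 2k2 + 2k3 + k4).
x=0.000000, y=-0.700000:
  k1 = f(0.000000, -0.700000) = 0.000000
  k2 = f(0.185000, -0.700000) = 0.178710
  k3 = f(0.185000, -0.666939) = 0.170269
  k4 = f(0.370000, -0.637000) = 0.325252
  y ← -0.700000 + (0.37/6)·(k1 + 2k2 + 2k3 + k4) = -0.636902
y(0.37) ≈ -0.6369

-0.6369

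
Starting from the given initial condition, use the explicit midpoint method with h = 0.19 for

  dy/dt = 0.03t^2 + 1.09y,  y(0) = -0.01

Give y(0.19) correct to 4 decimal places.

Midpoint: k1 = f(t_n, y_n); k2 = f(t_n + h/2, y_n + (h/2)·k1); y_{n+1} = y_n + h·k2.
t=0.000000, y=-0.010000:
  k1 = f(0.000000, -0.010000) = -0.010900
  k2 = f(0.095000, -0.011036) = -0.011758
  y ← -0.010000 + 0.19·(-0.011758) = -0.012234
y(0.19) ≈ -0.0122

-0.0122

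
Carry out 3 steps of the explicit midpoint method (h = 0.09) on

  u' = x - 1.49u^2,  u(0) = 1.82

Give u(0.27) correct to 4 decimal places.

1.0945

Midpoint: k1 = f(x_n, u_n); k2 = f(x_n + h/2, u_n + (h/2)·k1); u_{n+1} = u_n + h·k2.
x=0.000000, u=1.820000:
  k1 = f(0.000000, 1.820000) = -4.935476
  k2 = f(0.045000, 1.597904) = -3.759411
  u ← 1.820000 + 0.09·(-3.759411) = 1.481653
x=0.090000, u=1.481653:
  k1 = f(0.090000, 1.481653) = -3.180991
  k2 = f(0.135000, 1.338508) = -2.534491
  u ← 1.481653 + 0.09·(-2.534491) = 1.253549
x=0.180000, u=1.253549:
  k1 = f(0.180000, 1.253549) = -2.161363
  k2 = f(0.225000, 1.156287) = -1.767131
  u ← 1.253549 + 0.09·(-1.767131) = 1.094507
u(0.27) ≈ 1.0945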